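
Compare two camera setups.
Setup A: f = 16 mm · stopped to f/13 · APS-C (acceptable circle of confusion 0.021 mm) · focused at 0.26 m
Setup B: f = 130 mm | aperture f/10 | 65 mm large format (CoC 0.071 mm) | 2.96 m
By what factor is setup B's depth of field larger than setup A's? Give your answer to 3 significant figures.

Setup A: H = 16²/(13×0.021) + 16 ≈ 953.7 mm; DoF = Df − Dn = 351.45 − 206.32 ≈ 145.13 mm.
Setup B: H = 130²/(10×0.071) + 130 ≈ 23932.8 mm; DoF = Df − Dn = 3359.41 − 2645.47 ≈ 713.94 mm.
Ratio = 713.94 / 145.13 ≈ 4.92.

4.92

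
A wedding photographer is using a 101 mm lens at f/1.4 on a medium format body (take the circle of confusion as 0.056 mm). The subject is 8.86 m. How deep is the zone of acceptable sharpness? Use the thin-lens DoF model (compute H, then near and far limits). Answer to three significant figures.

Hyperfocal distance H = f²/(N·c) + f = 101²/(1.4 × 0.056) + 101 = 10201/0.0784 + 101 ≈ 130215.8 mm ≈ 130.2 m.
Near limit Dn = s·(H − f)/(H + s − 2f) = 8860 × (130215.8 − 101) / (130215.8 + 8860 − 2 × 101) = 8860 × 130114.8 / 138873.8 ≈ 8301.2 mm.
Far limit Df = s·(H − f)/(H − s) = 8860 × (130215.8 − 101) / (130215.8 − 8860) = 8860 × 130114.8 / 121355.8 ≈ 9499.5 mm.
Depth of field = Df − Dn = 9499.5 − 8301.2 ≈ 1198.3 mm ≈ 1.20 m.

1.20 m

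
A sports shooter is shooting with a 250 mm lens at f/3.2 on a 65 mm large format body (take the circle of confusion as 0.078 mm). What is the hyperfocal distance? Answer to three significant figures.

Hyperfocal distance H = f²/(N·c) + f = 250²/(3.2 × 0.078) + 250 = 62500/0.2496 + 250 ≈ 250650.6 mm ≈ 251 m.

251 m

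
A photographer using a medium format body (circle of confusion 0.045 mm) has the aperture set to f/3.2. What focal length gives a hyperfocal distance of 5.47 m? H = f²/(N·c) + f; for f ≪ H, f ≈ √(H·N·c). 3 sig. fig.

28.0 mm

From H = f²/(N·c) + f, with f ≪ H: f ≈ √(H·N·c) = √(5470 × 3.2 × 0.045) = √787.68 ≈ 28.07 mm.
Exact: f² + N·c·f − N·c·H = 0 ⇒ f = (−N·c + √((N·c)² + 4·N·c·H))/2 = (−0.144 + √3150.7)/2 ≈ 27.994 mm ≈ 28.0 mm.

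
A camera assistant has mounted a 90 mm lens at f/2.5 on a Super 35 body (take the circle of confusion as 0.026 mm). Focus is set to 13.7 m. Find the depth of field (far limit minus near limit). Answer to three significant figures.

3.03 m

Hyperfocal distance H = f²/(N·c) + f = 90²/(2.5 × 0.026) + 90 = 8100/0.065 + 90 ≈ 124705.4 mm ≈ 124.7 m.
Near limit Dn = s·(H − f)/(H + s − 2f) = 13700 × (124705.4 − 90) / (124705.4 + 13700 − 2 × 90) = 13700 × 124615.4 / 138225.4 ≈ 12351.1 mm.
Far limit Df = s·(H − f)/(H − s) = 13700 × (124705.4 − 90) / (124705.4 − 13700) = 13700 × 124615.4 / 111005.4 ≈ 15379.7 mm.
Depth of field = Df − Dn = 15379.7 − 12351.1 ≈ 3028.6 mm ≈ 3.03 m.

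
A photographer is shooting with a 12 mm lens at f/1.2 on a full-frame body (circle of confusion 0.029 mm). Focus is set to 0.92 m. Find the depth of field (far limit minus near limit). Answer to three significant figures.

424 mm

Hyperfocal distance H = f²/(N·c) + f = 12²/(1.2 × 0.029) + 12 = 144/0.0348 + 12 ≈ 4149.9 mm ≈ 4.150 m.
Near limit Dn = s·(H − f)/(H + s − 2f) = 920 × (4149.9 − 12) / (4149.9 + 920 − 2 × 12) = 920 × 4137.9 / 5045.9 ≈ 754.45 mm.
Far limit Df = s·(H − f)/(H − s) = 920 × (4149.9 − 12) / (4149.9 − 920) = 920 × 4137.9 / 3229.9 ≈ 1178.63 mm.
Depth of field = Df − Dn = 1178.63 − 754.45 ≈ 424.18 mm.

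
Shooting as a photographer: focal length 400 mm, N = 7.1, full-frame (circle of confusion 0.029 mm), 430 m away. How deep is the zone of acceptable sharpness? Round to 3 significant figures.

685 m

Hyperfocal distance H = f²/(N·c) + f = 400²/(7.1 × 0.029) + 400 = 160000/0.2059 + 400 ≈ 777476.3 mm ≈ 777.5 m.
Near limit Dn = s·(H − f)/(H + s − 2f) = 430000 × (777476.3 − 400) / (777476.3 + 430000 − 2 × 400) = 430000 × 777076.3 / 1206676.3 ≈ 276912 mm.
Far limit Df = s·(H − f)/(H − s) = 430000 × (777476.3 − 400) / (777476.3 − 430000) = 430000 × 777076.3 / 347476.3 ≈ 961628 mm.
Depth of field = Df − Dn = 961628 − 276912 ≈ 684716 mm ≈ 685 m.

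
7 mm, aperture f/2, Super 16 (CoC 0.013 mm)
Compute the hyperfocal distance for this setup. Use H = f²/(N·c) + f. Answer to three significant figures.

Hyperfocal distance H = f²/(N·c) + f = 7²/(2 × 0.013) + 7 = 49/0.026 + 7 ≈ 1891.6 mm ≈ 1.89 m.

1.89 m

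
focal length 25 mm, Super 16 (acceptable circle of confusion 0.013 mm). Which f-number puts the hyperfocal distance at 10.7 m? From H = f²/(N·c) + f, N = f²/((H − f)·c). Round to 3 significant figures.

f/4.50

Rearrange H = f²/(N·c) + f for N: N = f² / ((H − f)·c).
N = 25² / ((10700 − 25) × 0.013) = 625 / 138.8 ≈ 4.50.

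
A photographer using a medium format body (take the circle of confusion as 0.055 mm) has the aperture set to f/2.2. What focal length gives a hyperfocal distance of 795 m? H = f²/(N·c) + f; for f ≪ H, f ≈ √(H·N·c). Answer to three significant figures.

310 mm

From H = f²/(N·c) + f, with f ≪ H: f ≈ √(H·N·c) = √(795000 × 2.2 × 0.055) = √96195 ≈ 310.2 mm.
The +f correction barely moves this — solving exactly, f² + N·c·f − N·c·H = 0 ⇒ f = (−N·c + √((N·c)² + 4·N·c·H))/2 = (−0.121 + √384780)/2 ≈ 310.09 mm, so f ≈ 310 mm.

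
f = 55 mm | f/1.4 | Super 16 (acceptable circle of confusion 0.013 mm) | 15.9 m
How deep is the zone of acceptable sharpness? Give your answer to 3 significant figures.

Hyperfocal distance H = f²/(N·c) + f = 55²/(1.4 × 0.013) + 55 = 3025/0.0182 + 55 ≈ 166263.8 mm ≈ 166.3 m.
Near limit Dn = s·(H − f)/(H + s − 2f) = 15900 × (166263.8 − 55) / (166263.8 + 15900 − 2 × 55) = 15900 × 166208.8 / 182053.8 ≈ 14516.1 mm.
Far limit Df = s·(H − f)/(H − s) = 15900 × (166263.8 − 55) / (166263.8 − 15900) = 15900 × 166208.8 / 150363.8 ≈ 17575.5 mm.
Depth of field = Df − Dn = 17575.5 − 14516.1 ≈ 3059.4 mm ≈ 3.06 m.

3.06 m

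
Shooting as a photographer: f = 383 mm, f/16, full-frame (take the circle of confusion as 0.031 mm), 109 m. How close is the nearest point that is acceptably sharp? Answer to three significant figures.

Hyperfocal distance H = f²/(N·c) + f = 383²/(16 × 0.031) + 383 = 146689/0.496 + 383 ≈ 296127.0 mm ≈ 296.1 m.
Near limit Dn = s·(H − f)/(H + s − 2f) = 109000 × (296127.0 − 383) / (296127.0 + 109000 − 2 × 383) = 109000 × 295744.0 / 404361.0 ≈ 79721 mm ≈ 79.7 m.

79.7 m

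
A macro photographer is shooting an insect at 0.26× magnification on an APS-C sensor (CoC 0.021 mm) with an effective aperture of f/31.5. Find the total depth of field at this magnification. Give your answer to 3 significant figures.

19.6 mm

At magnification m, DoF ≈ 2·N_eff·c/m² = 2 × 31.5 × 0.021 / 0.26² = 1.323 / 0.0676 ≈ 19.6 mm.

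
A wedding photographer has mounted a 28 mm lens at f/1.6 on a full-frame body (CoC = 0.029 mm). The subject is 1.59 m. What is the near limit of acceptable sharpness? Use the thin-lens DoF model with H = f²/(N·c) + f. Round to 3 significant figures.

1.46 m

Hyperfocal distance H = f²/(N·c) + f = 28²/(1.6 × 0.029) + 28 = 784/0.0464 + 28 ≈ 16924.6 mm ≈ 16.92 m.
Near limit Dn = s·(H − f)/(H + s − 2f) = 1590 × (16924.6 − 28) / (16924.6 + 1590 − 2 × 28) = 1590 × 16896.6 / 18458.6 ≈ 1455.5 mm ≈ 1.46 m.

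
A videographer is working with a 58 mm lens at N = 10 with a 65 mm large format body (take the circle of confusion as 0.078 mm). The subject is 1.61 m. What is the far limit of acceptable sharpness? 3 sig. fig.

2.52 m

Hyperfocal distance H = f²/(N·c) + f = 58²/(10 × 0.078) + 58 = 3364/0.78 + 58 ≈ 4370.8 mm ≈ 4.371 m.
Far limit Df = s·(H − f)/(H − s) = 1610 × (4370.8 − 58) / (4370.8 − 1610) = 1610 × 4312.8 / 2760.8 ≈ 2515.1 mm ≈ 2.52 m.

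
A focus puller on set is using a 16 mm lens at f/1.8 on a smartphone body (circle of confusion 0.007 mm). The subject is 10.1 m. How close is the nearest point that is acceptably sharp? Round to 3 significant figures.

6.75 m

Hyperfocal distance H = f²/(N·c) + f = 16²/(1.8 × 0.007) + 16 = 256/0.0126 + 16 ≈ 20333.5 mm ≈ 20.33 m.
Near limit Dn = s·(H − f)/(H + s − 2f) = 10100 × (20333.5 − 16) / (20333.5 + 10100 − 2 × 16) = 10100 × 20317.5 / 30401.5 ≈ 6749.9 mm ≈ 6.75 m.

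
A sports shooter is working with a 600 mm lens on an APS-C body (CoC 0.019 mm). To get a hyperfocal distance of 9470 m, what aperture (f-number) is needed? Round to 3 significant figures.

Rearrange H = f²/(N·c) + f for N: N = f² / ((H − f)·c).
N = 600² / ((9470000 − 600) × 0.019) = 360000 / 179919 ≈ 2.00.

f/2.00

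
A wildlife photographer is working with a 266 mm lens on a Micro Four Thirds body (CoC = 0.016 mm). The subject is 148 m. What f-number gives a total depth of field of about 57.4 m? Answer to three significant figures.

f/5.60

Write h = H − f = f²/(N·c). The thin-lens limits are Dn = s·h/(h + (s−f)) and Df = s·h/(h − (s−f)), so DoF = Df − Dn = 2·s·(s−f)·h / (h² − (s−f)²).
That is a quadratic in h: DoF·h² − 2·s·(s−f)·h − DoF·(s−f)² = 0 ⇒ h = (s−f)·(s + √(s² + DoF²)) / DoF = 147734 × (148000 + √(148000² + 57400²)) / 57400 = 147734 × (148000 + 158741) / 57400 ≈ 789479 mm.
Then N = f²/(c·h) = 266² / (0.016 × 789479) = 70756 / 12632 ≈ 5.60.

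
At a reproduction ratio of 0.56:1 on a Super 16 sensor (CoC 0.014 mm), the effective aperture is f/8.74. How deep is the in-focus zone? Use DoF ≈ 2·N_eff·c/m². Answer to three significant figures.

At magnification m, DoF ≈ 2·N_eff·c/m² = 2 × 8.74 × 0.014 / 0.56² = 0.2447 / 0.3136 ≈ 0.78 mm.

0.780 mm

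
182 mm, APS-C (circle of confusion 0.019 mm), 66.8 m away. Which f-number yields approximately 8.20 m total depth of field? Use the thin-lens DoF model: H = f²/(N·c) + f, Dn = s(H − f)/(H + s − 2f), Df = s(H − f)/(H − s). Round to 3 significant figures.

Write h = H − f = f²/(N·c). The thin-lens limits are Dn = s·h/(h + (s−f)) and Df = s·h/(h − (s−f)), so DoF = Df − Dn = 2·s·(s−f)·h / (h² − (s−f)²).
That is a quadratic in h: DoF·h² − 2·s·(s−f)·h − DoF·(s−f)² = 0 ⇒ h = (s−f)·(s + √(s² + DoF²)) / DoF = 66618 × (66800 + √(66800² + 8200²)) / 8200 = 66618 × (66800 + 67301.4) / 8200 ≈ 1089459 mm.
Then N = f²/(c·h) = 182² / (0.019 × 1089459) = 33124 / 20700 ≈ 1.60.

f/1.60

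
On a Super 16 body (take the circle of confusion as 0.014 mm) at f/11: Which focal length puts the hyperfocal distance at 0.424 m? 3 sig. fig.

8.00 mm

From H = f²/(N·c) + f, with f ≪ H: f ≈ √(H·N·c) = √(424 × 11 × 0.014) = √65.296 ≈ 8.081 mm.
Exact: f² + N·c·f − N·c·H = 0 ⇒ f = (−N·c + √((N·c)² + 4·N·c·H))/2 = (−0.154 + √261.21)/2 ≈ 8.0040 mm ≈ 8.00 mm.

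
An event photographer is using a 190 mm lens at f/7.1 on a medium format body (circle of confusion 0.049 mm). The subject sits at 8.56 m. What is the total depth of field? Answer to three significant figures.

1.39 m

Hyperfocal distance H = f²/(N·c) + f = 190²/(7.1 × 0.049) + 190 = 36100/0.3479 + 190 ≈ 103955.4 mm ≈ 104.0 m.
Near limit Dn = s·(H − f)/(H + s − 2f) = 8560 × (103955.4 − 190) / (103955.4 + 8560 − 2 × 190) = 8560 × 103765.4 / 112135.4 ≈ 7921.1 mm.
Far limit Df = s·(H − f)/(H − s) = 8560 × (103955.4 − 190) / (103955.4 − 8560) = 8560 × 103765.4 / 95395.4 ≈ 9311.1 mm.
Depth of field = Df − Dn = 9311.1 − 7921.1 ≈ 1390.0 mm ≈ 1.39 m.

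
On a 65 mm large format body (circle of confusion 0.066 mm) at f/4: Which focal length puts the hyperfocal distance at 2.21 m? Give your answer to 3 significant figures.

From H = f²/(N·c) + f, with f ≪ H: f ≈ √(H·N·c) = √(2210 × 4 × 0.066) = √583.44 ≈ 24.15 mm.
Exact: f² + N·c·f − N·c·H = 0 ⇒ f = (−N·c + √((N·c)² + 4·N·c·H))/2 = (−0.264 + √2333.8)/2 ≈ 24.023 mm ≈ 24.0 mm.

24.0 mm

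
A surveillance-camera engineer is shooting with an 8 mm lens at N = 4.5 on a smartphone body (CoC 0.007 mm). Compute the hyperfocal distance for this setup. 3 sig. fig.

Hyperfocal distance H = f²/(N·c) + f = 8²/(4.5 × 0.007) + 8 = 64/0.0315 + 8 ≈ 2039.7 mm ≈ 2.04 m.

2.04 m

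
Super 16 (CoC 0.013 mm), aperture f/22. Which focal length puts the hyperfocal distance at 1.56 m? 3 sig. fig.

From H = f²/(N·c) + f, with f ≪ H: f ≈ √(H·N·c) = √(1560 × 22 × 0.013) = √446.16 ≈ 21.12 mm.
Exact: f² + N·c·f − N·c·H = 0 ⇒ f = (−N·c + √((N·c)² + 4·N·c·H))/2 = (−0.286 + √1784.7)/2 ≈ 20.980 mm ≈ 21.0 mm.

21.0 mm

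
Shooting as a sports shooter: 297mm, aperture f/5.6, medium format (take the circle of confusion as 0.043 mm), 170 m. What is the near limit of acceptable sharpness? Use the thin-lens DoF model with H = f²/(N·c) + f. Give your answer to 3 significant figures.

Hyperfocal distance H = f²/(N·c) + f = 297²/(5.6 × 0.043) + 297 = 88209/0.2408 + 297 ≈ 366613.4 mm ≈ 366.6 m.
Near limit Dn = s·(H − f)/(H + s − 2f) = 170000 × (366613.4 − 297) / (366613.4 + 170000 − 2 × 297) = 170000 × 366316.4 / 536019.4 ≈ 116178 mm ≈ 116 m.

116 m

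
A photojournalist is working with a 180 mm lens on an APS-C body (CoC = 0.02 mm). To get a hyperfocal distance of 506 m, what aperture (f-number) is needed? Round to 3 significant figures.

f/3.20

Rearrange H = f²/(N·c) + f for N: N = f² / ((H − f)·c).
N = 180² / ((506000 − 180) × 0.02) = 32400 / 10116 ≈ 3.20.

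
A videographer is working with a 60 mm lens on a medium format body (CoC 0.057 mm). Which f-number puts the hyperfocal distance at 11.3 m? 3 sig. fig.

Rearrange H = f²/(N·c) + f for N: N = f² / ((H − f)·c).
N = 60² / ((11300 − 60) × 0.057) = 3600 / 640.7 ≈ 5.62.

f/5.62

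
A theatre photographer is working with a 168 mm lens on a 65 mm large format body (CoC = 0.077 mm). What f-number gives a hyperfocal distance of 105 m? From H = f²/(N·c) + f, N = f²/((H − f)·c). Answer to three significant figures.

f/3.50

Rearrange H = f²/(N·c) + f for N: N = f² / ((H − f)·c).
N = 168² / ((105000 − 168) × 0.077) = 28224 / 8072 ≈ 3.50.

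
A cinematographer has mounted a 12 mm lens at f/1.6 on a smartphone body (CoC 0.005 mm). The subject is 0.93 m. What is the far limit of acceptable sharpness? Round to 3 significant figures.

Hyperfocal distance H = f²/(N·c) + f = 12²/(1.6 × 0.005) + 12 = 144/0.008 + 12 ≈ 18012.0 mm ≈ 18.01 m.
Far limit Df = s·(H − f)/(H − s) = 930 × (18012.0 − 12) / (18012.0 − 930) = 930 × 18000.0 / 17082.0 ≈ 979.98 mm ≈ 0.980 m.

0.980 m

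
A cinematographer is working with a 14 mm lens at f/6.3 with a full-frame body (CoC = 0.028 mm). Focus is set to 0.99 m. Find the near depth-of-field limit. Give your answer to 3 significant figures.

0.527 m

Hyperfocal distance H = f²/(N·c) + f = 14²/(6.3 × 0.028) + 14 = 196/0.1764 + 14 ≈ 1125.1 mm ≈ 1.125 m.
Near limit Dn = s·(H − f)/(H + s − 2f) = 990 × (1125.1 − 14) / (1125.1 + 990 − 2 × 14) = 990 × 1111.1 / 2087.1 ≈ 527.04 mm ≈ 0.527 m.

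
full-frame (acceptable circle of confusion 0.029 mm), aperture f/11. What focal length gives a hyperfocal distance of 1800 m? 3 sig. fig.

758 mm

From H = f²/(N·c) + f, with f ≪ H: f ≈ √(H·N·c) = √(1800000 × 11 × 0.029) = √574200 ≈ 757.8 mm.
The +f correction barely moves this — solving exactly, f² + N·c·f − N·c·H = 0 ⇒ f = (−N·c + √((N·c)² + 4·N·c·H))/2 = (−0.319 + √2296800)/2 ≈ 757.60 mm, so f ≈ 758 mm.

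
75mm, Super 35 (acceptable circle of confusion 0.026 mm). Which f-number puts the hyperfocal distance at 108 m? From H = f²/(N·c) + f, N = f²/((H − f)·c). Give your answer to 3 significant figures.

f/2.00

Rearrange H = f²/(N·c) + f for N: N = f² / ((H − f)·c).
N = 75² / ((108000 − 75) × 0.026) = 5625 / 2806 ≈ 2.00.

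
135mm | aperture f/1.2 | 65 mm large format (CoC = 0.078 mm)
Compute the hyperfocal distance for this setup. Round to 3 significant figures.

Hyperfocal distance H = f²/(N·c) + f = 135²/(1.2 × 0.078) + 135 = 18225/0.0936 + 135 ≈ 194846.5 mm ≈ 195 m.

195 m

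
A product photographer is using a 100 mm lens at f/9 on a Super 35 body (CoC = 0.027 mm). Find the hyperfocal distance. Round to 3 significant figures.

Hyperfocal distance H = f²/(N·c) + f = 100²/(9 × 0.027) + 100 = 10000/0.243 + 100 ≈ 41252.3 mm ≈ 41.3 m.

41.3 m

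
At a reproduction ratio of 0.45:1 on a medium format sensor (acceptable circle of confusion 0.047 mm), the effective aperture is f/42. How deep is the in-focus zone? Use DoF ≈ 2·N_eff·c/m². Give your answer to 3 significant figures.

19.5 mm

At magnification m, DoF ≈ 2·N_eff·c/m² = 2 × 42 × 0.047 / 0.45² = 3.948 / 0.2025 ≈ 19.5 mm.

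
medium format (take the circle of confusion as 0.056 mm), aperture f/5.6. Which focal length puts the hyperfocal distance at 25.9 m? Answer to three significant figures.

From H = f²/(N·c) + f, with f ≪ H: f ≈ √(H·N·c) = √(25900 × 5.6 × 0.056) = √8122.2 ≈ 90.12 mm.
Exact: f² + N·c·f − N·c·H = 0 ⇒ f = (−N·c + √((N·c)² + 4·N·c·H))/2 = (−0.3136 + √32489)/2 ≈ 89.967 mm ≈ 90.0 mm.

90.0 mm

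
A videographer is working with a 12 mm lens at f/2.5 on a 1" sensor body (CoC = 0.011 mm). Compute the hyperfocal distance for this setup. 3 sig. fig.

Hyperfocal distance H = f²/(N·c) + f = 12²/(2.5 × 0.011) + 12 = 144/0.0275 + 12 ≈ 5248.4 mm ≈ 5.25 m.

5.25 m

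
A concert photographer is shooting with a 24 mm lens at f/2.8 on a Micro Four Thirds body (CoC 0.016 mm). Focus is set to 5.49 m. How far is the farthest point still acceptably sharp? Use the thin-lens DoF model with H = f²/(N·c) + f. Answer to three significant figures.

Hyperfocal distance H = f²/(N·c) + f = 24²/(2.8 × 0.016) + 24 = 576/0.0448 + 24 ≈ 12881.1 mm ≈ 12.88 m.
Far limit Df = s·(H − f)/(H − s) = 5490 × (12881.1 − 24) / (12881.1 − 5490) = 5490 × 12857.1 / 7391.1 ≈ 9550.0 mm ≈ 9.55 m.

9.55 m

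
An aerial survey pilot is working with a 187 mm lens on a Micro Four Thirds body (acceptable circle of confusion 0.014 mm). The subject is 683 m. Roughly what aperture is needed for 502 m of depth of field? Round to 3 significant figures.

Write h = H − f = f²/(N·c). The thin-lens limits are Dn = s·h/(h + (s−f)) and Df = s·h/(h − (s−f)), so DoF = Df − Dn = 2·s·(s−f)·h / (h² − (s−f)²).
That is a quadratic in h: DoF·h² − 2·s·(s−f)·h − DoF·(s−f)² = 0 ⇒ h = (s−f)·(s + √(s² + DoF²)) / DoF = 682813 × (683000 + √(683000² + 502000²)) / 502000 = 682813 × (683000 + 847640) / 502000 ≈ 2081954 mm.
Then N = f²/(c·h) = 187² / (0.014 × 2081954) = 34969 / 29147 ≈ 1.20.

f/1.20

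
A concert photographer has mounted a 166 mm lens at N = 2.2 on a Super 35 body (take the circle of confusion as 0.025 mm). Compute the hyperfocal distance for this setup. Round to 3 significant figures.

501 m

Hyperfocal distance H = f²/(N·c) + f = 166²/(2.2 × 0.025) + 166 = 27556/0.055 + 166 ≈ 501184.2 mm ≈ 501 m.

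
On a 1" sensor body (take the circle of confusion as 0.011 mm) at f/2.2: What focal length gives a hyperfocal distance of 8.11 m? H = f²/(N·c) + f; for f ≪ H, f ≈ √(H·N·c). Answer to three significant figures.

14.0 mm

From H = f²/(N·c) + f, with f ≪ H: f ≈ √(H·N·c) = √(8110 × 2.2 × 0.011) = √196.26 ≈ 14.01 mm.
The +f correction barely moves this — solving exactly, f² + N·c·f − N·c·H = 0 ⇒ f = (−N·c + √((N·c)² + 4·N·c·H))/2 = (−0.0242 + √785.05)/2 ≈ 13.997 mm, so f ≈ 14.0 mm.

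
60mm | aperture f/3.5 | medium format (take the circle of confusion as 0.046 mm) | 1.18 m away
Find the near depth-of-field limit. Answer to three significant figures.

1.12 m

Hyperfocal distance H = f²/(N·c) + f = 60²/(3.5 × 0.046) + 60 = 3600/0.161 + 60 ≈ 22420.2 mm ≈ 22.42 m.
Near limit Dn = s·(H − f)/(H + s − 2f) = 1180 × (22420.2 − 60) / (22420.2 + 1180 − 2 × 60) = 1180 × 22360.2 / 23480.2 ≈ 1123.7 mm ≈ 1.12 m.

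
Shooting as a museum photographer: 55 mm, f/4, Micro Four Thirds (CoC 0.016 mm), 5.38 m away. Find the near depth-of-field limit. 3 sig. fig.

Hyperfocal distance H = f²/(N·c) + f = 55²/(4 × 0.016) + 55 = 3025/0.064 + 55 ≈ 47320.6 mm ≈ 47.32 m.
Near limit Dn = s·(H − f)/(H + s − 2f) = 5380 × (47320.6 − 55) / (47320.6 + 5380 − 2 × 55) = 5380 × 47265.6 / 52590.6 ≈ 4835.3 mm ≈ 4.84 m.

4.84 m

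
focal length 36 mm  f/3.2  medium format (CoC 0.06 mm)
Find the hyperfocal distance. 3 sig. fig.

Hyperfocal distance H = f²/(N·c) + f = 36²/(3.2 × 0.06) + 36 = 1296/0.192 + 36 ≈ 6786.0 mm ≈ 6.79 m.

6.79 m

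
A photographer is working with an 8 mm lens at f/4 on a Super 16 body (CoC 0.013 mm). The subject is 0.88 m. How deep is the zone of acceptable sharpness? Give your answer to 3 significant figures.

Hyperfocal distance H = f²/(N·c) + f = 8²/(4 × 0.013) + 8 = 64/0.052 + 8 ≈ 1238.8 mm ≈ 1.239 m.
Near limit Dn = s·(H − f)/(H + s − 2f) = 880 × (1238.8 − 8) / (1238.8 + 880 − 2 × 8) = 880 × 1230.8 / 2102.8 ≈ 515.1 mm.
Far limit Df = s·(H − f)/(H − s) = 880 × (1238.8 − 8) / (1238.8 − 880) = 880 × 1230.8 / 358.8 ≈ 3018.9 mm.
Depth of field = Df − Dn = 3018.9 − 515.1 ≈ 2503.8 mm ≈ 2.50 m.

2.50 m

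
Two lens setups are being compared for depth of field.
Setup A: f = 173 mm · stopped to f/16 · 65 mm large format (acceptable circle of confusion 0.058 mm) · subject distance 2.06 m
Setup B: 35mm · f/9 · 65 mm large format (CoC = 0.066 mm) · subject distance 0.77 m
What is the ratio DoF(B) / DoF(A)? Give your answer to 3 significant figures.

2.60

Setup A: H = 173²/(16×0.058) + 173 ≈ 32424.1 mm; DoF = Df − Dn = 2188.02 − 1946.13 ≈ 241.89 mm.
Setup B: H = 35²/(9×0.066) + 35 ≈ 2097.3 mm; DoF = Df − Dn = 1196.40 − 567.68 ≈ 628.72 mm.
Ratio = 628.72 / 241.89 ≈ 2.60.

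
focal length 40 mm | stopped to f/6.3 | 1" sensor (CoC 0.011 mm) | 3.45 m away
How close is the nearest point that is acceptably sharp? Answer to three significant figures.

Hyperfocal distance H = f²/(N·c) + f = 40²/(6.3 × 0.011) + 40 = 1600/0.0693 + 40 ≈ 23128.0 mm ≈ 23.13 m.
Near limit Dn = s·(H − f)/(H + s − 2f) = 3450 × (23128.0 − 40) / (23128.0 + 3450 − 2 × 40) = 3450 × 23088.0 / 26498.0 ≈ 3006.0 mm ≈ 3.01 m.

3.01 m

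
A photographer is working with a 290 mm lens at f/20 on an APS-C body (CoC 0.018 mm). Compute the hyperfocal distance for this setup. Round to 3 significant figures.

Hyperfocal distance H = f²/(N·c) + f = 290²/(20 × 0.018) + 290 = 84100/0.36 + 290 ≈ 233901.1 mm ≈ 234 m.

234 m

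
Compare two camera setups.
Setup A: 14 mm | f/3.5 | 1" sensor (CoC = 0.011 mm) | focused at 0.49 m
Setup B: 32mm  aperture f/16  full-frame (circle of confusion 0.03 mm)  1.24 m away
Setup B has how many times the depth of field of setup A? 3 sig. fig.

22.4

Setup A: H = 14²/(3.5×0.011) + 14 ≈ 5104.9 mm; DoF = Df − Dn = 540.541 − 448.102 ≈ 92.439 mm.
Setup B: H = 32²/(16×0.03) + 32 ≈ 2165.3 mm; DoF = Df − Dn = 2858.8 − 791.7 ≈ 2067.1 mm.
Ratio = 2067.1 / 92.439 ≈ 22.4.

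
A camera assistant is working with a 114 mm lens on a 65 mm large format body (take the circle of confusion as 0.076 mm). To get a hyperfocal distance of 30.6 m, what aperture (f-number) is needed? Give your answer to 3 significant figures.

Rearrange H = f²/(N·c) + f for N: N = f² / ((H − f)·c).
N = 114² / ((30600 − 114) × 0.076) = 12996 / 2317 ≈ 5.61.

f/5.61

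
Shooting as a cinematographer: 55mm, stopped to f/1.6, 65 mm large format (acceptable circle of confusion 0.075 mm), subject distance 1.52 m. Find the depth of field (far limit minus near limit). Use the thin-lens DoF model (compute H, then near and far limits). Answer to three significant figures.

Hyperfocal distance H = f²/(N·c) + f = 55²/(1.6 × 0.075) + 55 = 3025/0.12 + 55 ≈ 25263.3 mm ≈ 25.26 m.
Near limit Dn = s·(H − f)/(H + s − 2f) = 1520 × (25263.3 − 55) / (25263.3 + 1520 − 2 × 55) = 1520 × 25208.3 / 26673.3 ≈ 1436.52 mm.
Far limit Df = s·(H − f)/(H − s) = 1520 × (25263.3 − 55) / (25263.3 − 1520) = 1520 × 25208.3 / 23743.3 ≈ 1613.79 mm.
Depth of field = Df − Dn = 1613.79 − 1436.52 ≈ 177.27 mm.

177 mm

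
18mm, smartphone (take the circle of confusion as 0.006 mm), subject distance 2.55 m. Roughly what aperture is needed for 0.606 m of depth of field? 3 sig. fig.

Write h = H − f = f²/(N·c). The thin-lens limits are Dn = s·h/(h + (s−f)) and Df = s·h/(h − (s−f)), so DoF = Df − Dn = 2·s·(s−f)·h / (h² − (s−f)²).
That is a quadratic in h: DoF·h² − 2·s·(s−f)·h − DoF·(s−f)² = 0 ⇒ h = (s−f)·(s + √(s² + DoF²)) / DoF = 2532 × (2550 + √(2550² + 606²)) / 606 = 2532 × (2550 + 2621.02) / 606 ≈ 21606 mm.
Then N = f²/(c·h) = 18² / (0.006 × 21606) = 324 / 129.63 ≈ 2.50.

f/2.50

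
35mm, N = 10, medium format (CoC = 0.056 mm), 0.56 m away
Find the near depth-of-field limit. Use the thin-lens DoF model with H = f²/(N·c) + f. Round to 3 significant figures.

452 mm

Hyperfocal distance H = f²/(N·c) + f = 35²/(10 × 0.056) + 35 = 1225/0.56 + 35 ≈ 2222.5 mm ≈ 2.223 m.
Near limit Dn = s·(H − f)/(H + s − 2f) = 560 × (2222.5 − 35) / (2222.5 + 560 − 2 × 35) = 560 × 2187.5 / 2712.5 ≈ 451.61 mm.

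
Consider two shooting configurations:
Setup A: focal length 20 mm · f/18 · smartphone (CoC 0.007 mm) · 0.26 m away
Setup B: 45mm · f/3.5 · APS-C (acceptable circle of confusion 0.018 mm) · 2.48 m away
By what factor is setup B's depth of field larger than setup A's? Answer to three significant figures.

Setup A: H = 20²/(18×0.007) + 20 ≈ 3194.6 mm; DoF = Df − Dn = 281.264 − 241.726 ≈ 39.538 mm.
Setup B: H = 45²/(3.5×0.018) + 45 ≈ 32187.9 mm; DoF = Df − Dn = 2683.27 − 2305.36 ≈ 377.91 mm.
Ratio = 377.91 / 39.538 ≈ 9.56.

9.56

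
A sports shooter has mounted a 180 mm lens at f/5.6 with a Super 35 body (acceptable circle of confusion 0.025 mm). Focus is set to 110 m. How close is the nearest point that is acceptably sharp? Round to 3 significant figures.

Hyperfocal distance H = f²/(N·c) + f = 180²/(5.6 × 0.025) + 180 = 32400/0.14 + 180 ≈ 231608.6 mm ≈ 231.6 m.
Near limit Dn = s·(H − f)/(H + s − 2f) = 110000 × (231608.6 − 180) / (231608.6 + 110000 − 2 × 180) = 110000 × 231428.6 / 341248.6 ≈ 74600 mm ≈ 74.6 m.

74.6 m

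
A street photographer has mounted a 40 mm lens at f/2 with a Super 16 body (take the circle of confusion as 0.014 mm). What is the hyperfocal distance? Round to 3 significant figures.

57.2 m

Hyperfocal distance H = f²/(N·c) + f = 40²/(2 × 0.014) + 40 = 1600/0.028 + 40 ≈ 57182.9 mm ≈ 57.2 m.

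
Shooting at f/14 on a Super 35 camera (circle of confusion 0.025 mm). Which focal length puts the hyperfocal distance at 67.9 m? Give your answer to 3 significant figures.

From H = f²/(N·c) + f, with f ≪ H: f ≈ √(H·N·c) = √(67900 × 14 × 0.025) = √23765 ≈ 154.2 mm.
The +f correction barely moves this — solving exactly, f² + N·c·f − N·c·H = 0 ⇒ f = (−N·c + √((N·c)² + 4·N·c·H))/2 = (−0.35 + √95060)/2 ≈ 153.98 mm, so f ≈ 154 mm.

154 mm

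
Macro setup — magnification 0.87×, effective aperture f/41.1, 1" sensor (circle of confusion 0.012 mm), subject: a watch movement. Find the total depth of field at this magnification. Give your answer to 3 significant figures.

1.30 mm

At magnification m, DoF ≈ 2·N_eff·c/m² = 2 × 41.1 × 0.012 / 0.87² = 0.9864 / 0.7569 ≈ 1.3 mm.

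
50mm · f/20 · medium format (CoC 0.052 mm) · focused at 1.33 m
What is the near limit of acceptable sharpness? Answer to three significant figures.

0.868 m

Hyperfocal distance H = f²/(N·c) + f = 50²/(20 × 0.052) + 50 = 2500/1.04 + 50 ≈ 2453.8 mm ≈ 2.454 m.
Near limit Dn = s·(H − f)/(H + s − 2f) = 1330 × (2453.8 − 50) / (2453.8 + 1330 − 2 × 50) = 1330 × 2403.8 / 3683.8 ≈ 867.87 mm ≈ 0.868 m.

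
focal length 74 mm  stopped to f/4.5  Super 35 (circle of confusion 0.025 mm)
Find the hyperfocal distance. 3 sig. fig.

Hyperfocal distance H = f²/(N·c) + f = 74²/(4.5 × 0.025) + 74 = 5476/0.1125 + 74 ≈ 48749.6 mm ≈ 48.7 m.

48.7 m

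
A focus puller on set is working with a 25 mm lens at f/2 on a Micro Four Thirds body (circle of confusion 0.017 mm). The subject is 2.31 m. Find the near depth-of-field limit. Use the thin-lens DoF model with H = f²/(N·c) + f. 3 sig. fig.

Hyperfocal distance H = f²/(N·c) + f = 25²/(2 × 0.017) + 25 = 625/0.034 + 25 ≈ 18407.4 mm ≈ 18.41 m.
Near limit Dn = s·(H − f)/(H + s − 2f) = 2310 × (18407.4 − 25) / (18407.4 + 2310 − 2 × 25) = 2310 × 18382.4 / 20667.4 ≈ 2054.6 mm ≈ 2.05 m.

2.05 m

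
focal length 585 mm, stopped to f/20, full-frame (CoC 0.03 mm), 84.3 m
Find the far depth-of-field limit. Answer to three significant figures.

98.8 m

Hyperfocal distance H = f²/(N·c) + f = 585²/(20 × 0.03) + 585 = 342225/0.6 + 585 ≈ 570960.0 mm ≈ 571.0 m.
Far limit Df = s·(H − f)/(H − s) = 84300 × (570960.0 − 585) / (570960.0 − 84300) = 84300 × 570375.0 / 486660.0 ≈ 98801 mm ≈ 98.8 m.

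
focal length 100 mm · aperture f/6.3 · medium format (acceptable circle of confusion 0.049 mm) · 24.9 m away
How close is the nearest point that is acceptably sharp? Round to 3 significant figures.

14.1 m

Hyperfocal distance H = f²/(N·c) + f = 100²/(6.3 × 0.049) + 100 = 10000/0.3087 + 100 ≈ 32493.9 mm ≈ 32.49 m.
Near limit Dn = s·(H − f)/(H + s − 2f) = 24900 × (32493.9 − 100) / (32493.9 + 24900 − 2 × 100) = 24900 × 32393.9 / 57193.9 ≈ 14103 mm ≈ 14.1 m.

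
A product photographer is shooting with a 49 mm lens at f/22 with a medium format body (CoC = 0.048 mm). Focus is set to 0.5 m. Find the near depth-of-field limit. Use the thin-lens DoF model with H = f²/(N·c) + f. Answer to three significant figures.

Hyperfocal distance H = f²/(N·c) + f = 49²/(22 × 0.048) + 49 = 2401/1.056 + 49 ≈ 2322.7 mm ≈ 2.323 m.
Near limit Dn = s·(H − f)/(H + s − 2f) = 500 × (2322.7 − 49) / (2322.7 + 500 − 2 × 49) = 500 × 2273.7 / 2724.7 ≈ 417.24 mm.

417 mm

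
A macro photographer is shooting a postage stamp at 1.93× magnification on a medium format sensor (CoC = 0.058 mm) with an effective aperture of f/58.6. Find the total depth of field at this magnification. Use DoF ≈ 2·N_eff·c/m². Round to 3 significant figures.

At magnification m, DoF ≈ 2·N_eff·c/m² = 2 × 58.6 × 0.058 / 1.93² = 6.798 / 3.725 ≈ 1.82 mm.

1.82 mm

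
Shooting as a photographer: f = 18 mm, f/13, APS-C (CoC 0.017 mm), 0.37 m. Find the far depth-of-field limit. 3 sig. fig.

Hyperfocal distance H = f²/(N·c) + f = 18²/(13 × 0.017) + 18 = 324/0.221 + 18 ≈ 1484.1 mm ≈ 1.484 m.
Far limit Df = s·(H − f)/(H − s) = 370 × (1484.1 − 18) / (1484.1 − 370) = 370 × 1466.1 / 1114.1 ≈ 486.91 mm.

487 mm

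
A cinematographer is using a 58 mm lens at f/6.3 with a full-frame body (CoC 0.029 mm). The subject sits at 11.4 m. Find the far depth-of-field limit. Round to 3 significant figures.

29.7 m

Hyperfocal distance H = f²/(N·c) + f = 58²/(6.3 × 0.029) + 58 = 3364/0.1827 + 58 ≈ 18470.7 mm ≈ 18.47 m.
Far limit Df = s·(H − f)/(H − s) = 11400 × (18470.7 − 58) / (18470.7 − 11400) = 11400 × 18412.7 / 7070.7 ≈ 29687 mm ≈ 29.7 m.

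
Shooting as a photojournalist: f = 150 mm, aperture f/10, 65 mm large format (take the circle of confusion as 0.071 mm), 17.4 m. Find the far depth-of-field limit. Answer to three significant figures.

Hyperfocal distance H = f²/(N·c) + f = 150²/(10 × 0.071) + 150 = 22500/0.71 + 150 ≈ 31840.1 mm ≈ 31.84 m.
Far limit Df = s·(H − f)/(H − s) = 17400 × (31840.1 − 150) / (31840.1 − 17400) = 17400 × 31690.1 / 14440.1 ≈ 38186 mm ≈ 38.2 m.

38.2 m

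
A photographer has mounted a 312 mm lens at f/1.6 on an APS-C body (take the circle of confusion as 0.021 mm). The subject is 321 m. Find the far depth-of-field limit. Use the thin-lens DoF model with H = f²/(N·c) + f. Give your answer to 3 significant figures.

Hyperfocal distance H = f²/(N·c) + f = 312²/(1.6 × 0.021) + 312 = 97344/0.0336 + 312 ≈ 2897454.9 mm ≈ 2897 m.
Far limit Df = s·(H − f)/(H − s) = 321000 × (2897454.9 − 312) / (2897454.9 − 321000) = 321000 × 2897142.9 / 2576454.9 ≈ 360954 mm ≈ 361 m.

361 m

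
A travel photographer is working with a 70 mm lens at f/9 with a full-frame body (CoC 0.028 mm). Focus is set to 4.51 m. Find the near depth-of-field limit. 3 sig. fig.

Hyperfocal distance H = f²/(N·c) + f = 70²/(9 × 0.028) + 70 = 4900/0.252 + 70 ≈ 19514.4 mm ≈ 19.51 m.
Near limit Dn = s·(H − f)/(H + s − 2f) = 4510 × (19514.4 − 70) / (19514.4 + 4510 − 2 × 70) = 4510 × 19444.4 / 23884.4 ≈ 3671.6 mm ≈ 3.67 m.

3.67 m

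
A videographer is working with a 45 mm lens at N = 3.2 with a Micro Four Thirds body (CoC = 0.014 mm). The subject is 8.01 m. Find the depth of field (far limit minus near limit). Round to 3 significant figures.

2.91 m

Hyperfocal distance H = f²/(N·c) + f = 45²/(3.2 × 0.014) + 45 = 2025/0.0448 + 45 ≈ 45245.9 mm ≈ 45.25 m.
Near limit Dn = s·(H − f)/(H + s − 2f) = 8010 × (45245.9 − 45) / (45245.9 + 8010 − 2 × 45) = 8010 × 45200.9 / 53165.9 ≈ 6810.0 mm.
Far limit Df = s·(H − f)/(H − s) = 8010 × (45245.9 − 45) / (45245.9 − 8010) = 8010 × 45200.9 / 37235.9 ≈ 9723.4 mm.
Depth of field = Df − Dn = 9723.4 − 6810.0 ≈ 2913.4 mm ≈ 2.91 m.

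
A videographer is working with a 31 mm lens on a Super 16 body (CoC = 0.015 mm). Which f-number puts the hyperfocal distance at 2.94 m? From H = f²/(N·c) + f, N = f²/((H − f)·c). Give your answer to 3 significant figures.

Rearrange H = f²/(N·c) + f for N: N = f² / ((H − f)·c).
N = 31² / ((2940 − 31) × 0.015) = 961 / 43.63 ≈ 22.

f/22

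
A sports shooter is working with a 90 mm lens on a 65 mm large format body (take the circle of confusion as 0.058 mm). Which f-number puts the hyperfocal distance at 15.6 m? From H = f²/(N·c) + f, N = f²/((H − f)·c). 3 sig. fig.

Rearrange H = f²/(N·c) + f for N: N = f² / ((H − f)·c).
N = 90² / ((15600 − 90) × 0.058) = 8100 / 899.6 ≈ 9.

f/9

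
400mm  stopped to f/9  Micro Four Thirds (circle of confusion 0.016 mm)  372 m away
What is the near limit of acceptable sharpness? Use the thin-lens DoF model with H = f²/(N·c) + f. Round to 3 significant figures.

Hyperfocal distance H = f²/(N·c) + f = 400²/(9 × 0.016) + 400 = 160000/0.144 + 400 ≈ 1111511.1 mm ≈ 1112 m.
Near limit Dn = s·(H − f)/(H + s − 2f) = 372000 × (1111511.1 − 400) / (1111511.1 + 372000 − 2 × 400) = 372000 × 1111111.1 / 1482711.1 ≈ 278769 mm ≈ 279 m.

279 m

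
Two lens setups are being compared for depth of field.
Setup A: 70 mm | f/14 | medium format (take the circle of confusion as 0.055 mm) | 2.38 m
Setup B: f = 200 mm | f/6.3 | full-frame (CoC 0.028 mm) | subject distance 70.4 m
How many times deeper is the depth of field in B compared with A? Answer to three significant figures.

Setup A: H = 70²/(14×0.055) + 70 ≈ 6433.6 mm; DoF = Df − Dn = 3736.3 − 1746.1 ≈ 1990.2 mm.
Setup B: H = 200²/(6.3×0.028) + 200 ≈ 226957.4 mm; DoF = Df − Dn = 101967 − 53758 ≈ 48209 mm.
Ratio = 48209 / 1990.2 ≈ 24.2.

24.2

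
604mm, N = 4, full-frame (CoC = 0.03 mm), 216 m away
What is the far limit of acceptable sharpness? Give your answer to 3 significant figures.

Hyperfocal distance H = f²/(N·c) + f = 604²/(4 × 0.03) + 604 = 364816/0.12 + 604 ≈ 3040737.3 mm ≈ 3041 m.
Far limit Df = s·(H − f)/(H − s) = 216000 × (3040737.3 − 604) / (3040737.3 − 216000) = 216000 × 3040133.3 / 2824737.3 ≈ 232471 mm ≈ 232 m.

232 m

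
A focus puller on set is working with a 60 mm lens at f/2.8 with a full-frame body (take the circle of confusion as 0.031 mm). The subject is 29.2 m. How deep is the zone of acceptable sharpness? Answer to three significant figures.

81.0 m

Hyperfocal distance H = f²/(N·c) + f = 60²/(2.8 × 0.031) + 60 = 3600/0.0868 + 60 ≈ 41534.7 mm ≈ 41.53 m.
Near limit Dn = s·(H − f)/(H + s − 2f) = 29200 × (41534.7 − 60) / (41534.7 + 29200 − 2 × 60) = 29200 × 41474.7 / 70614.7 ≈ 17150 mm.
Far limit Df = s·(H − f)/(H − s) = 29200 × (41534.7 − 60) / (41534.7 − 29200) = 29200 × 41474.7 / 12334.7 ≈ 98184 mm.
Depth of field = Df − Dn = 98184 − 17150 ≈ 81034 mm ≈ 81.0 m.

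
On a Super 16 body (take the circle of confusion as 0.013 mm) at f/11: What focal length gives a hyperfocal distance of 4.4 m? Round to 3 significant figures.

From H = f²/(N·c) + f, with f ≪ H: f ≈ √(H·N·c) = √(4400 × 11 × 0.013) = √629.20 ≈ 25.08 mm.
Exact: f² + N·c·f − N·c·H = 0 ⇒ f = (−N·c + √((N·c)² + 4·N·c·H))/2 = (−0.143 + √2516.8)/2 ≈ 25.012 mm ≈ 25.0 mm.

25.0 mm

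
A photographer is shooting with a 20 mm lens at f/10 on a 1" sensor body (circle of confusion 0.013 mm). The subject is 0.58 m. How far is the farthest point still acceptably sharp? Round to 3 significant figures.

0.709 m

Hyperfocal distance H = f²/(N·c) + f = 20²/(10 × 0.013) + 20 = 400/0.13 + 20 ≈ 3096.9 mm ≈ 3.097 m.
Far limit Df = s·(H − f)/(H − s) = 580 × (3096.9 − 20) / (3096.9 − 580) = 580 × 3076.9 / 2516.9 ≈ 709.05 mm ≈ 0.709 m.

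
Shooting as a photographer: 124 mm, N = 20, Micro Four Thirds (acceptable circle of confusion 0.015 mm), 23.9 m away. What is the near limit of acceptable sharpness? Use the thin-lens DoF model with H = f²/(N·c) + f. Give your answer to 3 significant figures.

16.3 m

Hyperfocal distance H = f²/(N·c) + f = 124²/(20 × 0.015) + 124 = 15376/0.3 + 124 ≈ 51377.3 mm ≈ 51.38 m.
Near limit Dn = s·(H − f)/(H + s − 2f) = 23900 × (51377.3 − 124) / (51377.3 + 23900 − 2 × 124) = 23900 × 51253.3 / 75029.3 ≈ 16326 mm ≈ 16.3 m.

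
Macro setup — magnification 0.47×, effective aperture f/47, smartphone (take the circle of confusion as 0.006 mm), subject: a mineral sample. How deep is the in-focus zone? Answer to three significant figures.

At magnification m, DoF ≈ 2·N_eff·c/m² = 2 × 47 × 0.006 / 0.47² = 0.564 / 0.2209 ≈ 2.55 mm.

2.55 mm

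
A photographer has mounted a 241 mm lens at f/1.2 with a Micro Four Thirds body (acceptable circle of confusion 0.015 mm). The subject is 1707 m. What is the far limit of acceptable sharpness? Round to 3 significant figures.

Hyperfocal distance H = f²/(N·c) + f = 241²/(1.2 × 0.015) + 241 = 58081/0.018 + 241 ≈ 3226963.2 mm ≈ 3227 m.
Far limit Df = s·(H − f)/(H − s) = 1707000 × (3226963.2 − 241) / (3226963.2 − 1707000) = 1707000 × 3226722.2 / 1519963.2 ≈ 3623782 mm ≈ 3620 m.

3620 m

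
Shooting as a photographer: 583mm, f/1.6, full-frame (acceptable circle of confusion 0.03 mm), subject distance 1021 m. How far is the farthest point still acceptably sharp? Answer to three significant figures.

1190 m

Hyperfocal distance H = f²/(N·c) + f = 583²/(1.6 × 0.03) + 583 = 339889/0.048 + 583 ≈ 7081603.8 mm ≈ 7082 m.
Far limit Df = s·(H − f)/(H − s) = 1021000 × (7081603.8 − 583) / (7081603.8 − 1021000) = 1021000 × 7081020.8 / 6060603.8 ≈ 1192905 mm ≈ 1190 m.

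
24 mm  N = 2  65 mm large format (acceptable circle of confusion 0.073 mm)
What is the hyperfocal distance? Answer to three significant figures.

Hyperfocal distance H = f²/(N·c) + f = 24²/(2 × 0.073) + 24 = 576/0.146 + 24 ≈ 3969.2 mm ≈ 3.97 m.

3.97 m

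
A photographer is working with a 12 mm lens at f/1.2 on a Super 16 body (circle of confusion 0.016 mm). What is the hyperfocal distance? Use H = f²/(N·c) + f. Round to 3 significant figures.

7.51 m

Hyperfocal distance H = f²/(N·c) + f = 12²/(1.2 × 0.016) + 12 = 144/0.0192 + 12 ≈ 7512.0 mm ≈ 7.51 m.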